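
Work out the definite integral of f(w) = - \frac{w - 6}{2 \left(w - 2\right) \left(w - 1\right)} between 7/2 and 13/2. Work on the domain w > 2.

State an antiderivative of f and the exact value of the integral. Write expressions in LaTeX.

The denominator factors as 2 \left(w - 2\right) \left(w - 1\right); partial fractions split f into directly integrable pieces: - \frac{5}{2 \left(w - 1\right)} + \frac{2}{w - 2}.
F(w) = 2 \log{\left(w - 2 \right)} - \frac{5 \log{\left(w - 1 \right)}}{2} is an antiderivative of f.
Check: d/dw[2 \log{\left(w - 2 \right)} - \frac{5 \log{\left(w - 1 \right)}}{2}] = \frac{6 - w}{2 w^{2} - 6 w + 4}, which equals f(w).
F(13/2) = - \frac{5 \log{\left(\frac{11}{2} \right)}}{2} + 2 \log{\left(\frac{9}{2} \right)}; F(7/2) = - \frac{5 \log{\left(\frac{5}{2} \right)}}{2} + 2 \log{\left(\frac{3}{2} \right)}.
Integral = F(13/2) - F(7/2) = - \frac{5 \log{\left(\frac{11}{2} \right)}}{2} - 2 \log{\left(\frac{3}{2} \right)} + \frac{5 \log{\left(\frac{5}{2} \right)}}{2} + 2 \log{\left(\frac{9}{2} \right)}.

Antiderivative: F(w) = 2 \log{\left(w - 2 \right)} - \frac{5 \log{\left(w - 1 \right)}}{2}; value = - \frac{5 \log{\left(\frac{11}{2} \right)}}{2} - 2 \log{\left(\frac{3}{2} \right)} + \frac{5 \log{\left(\frac{5}{2} \right)}}{2} + 2 \log{\left(\frac{9}{2} \right)}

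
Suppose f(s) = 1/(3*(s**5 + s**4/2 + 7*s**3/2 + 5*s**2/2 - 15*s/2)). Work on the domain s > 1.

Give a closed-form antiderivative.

An antiderivative is F(s) = -2*log(s)/45 + log(s - 1)/45 + 16*log(s + 3/2)/1305 + 13*log(s**2 + 5)/2610 - sqrt(5)*atan(sqrt(5)*s/5)/1305.

Factor the denominator (3*s*(s - 1)*(2*s + 3)*(s**2 + 5)) and decompose: f = (13*s - 5)/(1305*(s**2 + 5)) + 32/(1305*(2*s + 3)) + 1/(45*(s - 1)) - 2/(45*s); each piece integrates to a log, atan, or power term.
Check: d/ds[-2*log(s)/45 + log(s - 1)/45 + 16*log(s + 3/2)/1305 + 13*log(s**2 + 5)/2610 - sqrt(5)*atan(sqrt(5)*s/5)/1305] = 2/(6*s**5 + 3*s**4 + 21*s**3 + 15*s**2 - 45*s), which equals f(s).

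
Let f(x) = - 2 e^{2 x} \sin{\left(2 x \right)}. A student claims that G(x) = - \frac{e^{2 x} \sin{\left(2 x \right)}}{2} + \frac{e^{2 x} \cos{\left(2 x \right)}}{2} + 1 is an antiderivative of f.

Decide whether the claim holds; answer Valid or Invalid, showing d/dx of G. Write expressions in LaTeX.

Valid: G'(x) = f(x).

d/dx[G] = - 2 e^{2 x} \sin{\left(2 x \right)}
This equals f(x) exactly, so the claim holds.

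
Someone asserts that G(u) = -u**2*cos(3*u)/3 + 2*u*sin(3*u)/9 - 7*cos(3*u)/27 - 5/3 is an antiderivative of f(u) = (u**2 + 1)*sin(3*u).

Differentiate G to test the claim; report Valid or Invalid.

d/du[G] = u**2*sin(3*u) + sin(3*u)
This equals f(u) exactly, so the claim holds.

Valid: G'(u) = f(u).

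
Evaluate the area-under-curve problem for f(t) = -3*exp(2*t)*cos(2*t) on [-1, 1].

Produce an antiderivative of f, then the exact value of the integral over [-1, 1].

Since d/dt undoes antidifferentiation here, F'(t) = f(t) is required of F(t).
F(t) = -3*(sin(2*t) + cos(2*t))*exp(2*t)/4 is an antiderivative of f.
Check: d/dt[-3*(sin(2*t) + cos(2*t))*exp(2*t)/4] = -3*exp(2*t)*cos(2*t) = f(t).
F(1) = -3*exp(2)*sin(2)/4 - 3*exp(2)*cos(2)/4; F(-1) = -3*exp(-2)*cos(2)/4 + 3*exp(-2)*sin(2)/4.
Integral = F(1) - F(-1) = -3*exp(2)*sin(2)/4 - 3*exp(-2)*sin(2)/4 + 3*exp(-2)*cos(2)/4 - 3*exp(2)*cos(2)/4.

Antiderivative: F(t) = -3*(sin(2*t) + cos(2*t))*exp(2*t)/4; value = -3*exp(2)*sin(2)/4 - 3*exp(-2)*sin(2)/4 + 3*exp(-2)*cos(2)/4 - 3*exp(2)*cos(2)/4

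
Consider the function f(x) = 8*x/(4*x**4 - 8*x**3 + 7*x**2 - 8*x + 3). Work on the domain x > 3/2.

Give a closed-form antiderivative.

An antiderivative is F(x) = 12*log(x - 3/2)/13 - 4*log(x - 1/2)/5 - 4*log(x**2 + 1)/65 - 64*atan(x)/65.

Factor the denominator ((2*x - 3)*(2*x - 1)*(x**2 + 1)) and decompose: f = -8*(x + 8)/(65*(x**2 + 1)) - 8/(5*(2*x - 1)) + 24/(13*(2*x - 3)); each piece integrates to a log, atan, or power term.
Check: d/dx[12*log(x - 3/2)/13 - 4*log(x - 1/2)/5 - 4*log(x**2 + 1)/65 - 64*atan(x)/65] = 8*x/(4*x**4 - 8*x**3 + 7*x**2 - 8*x + 3) = f(x).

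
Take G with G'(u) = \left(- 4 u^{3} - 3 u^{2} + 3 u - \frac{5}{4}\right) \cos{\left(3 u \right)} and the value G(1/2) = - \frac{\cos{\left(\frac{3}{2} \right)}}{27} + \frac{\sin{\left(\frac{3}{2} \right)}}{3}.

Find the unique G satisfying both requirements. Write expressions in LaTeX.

G(u) = \frac{- 144 u^{3} \sin{\left(3 u \right)} - 108 u^{2} \sin{\left(3 u \right)} - 144 u^{2} \cos{\left(3 u \right)} + 204 u \sin{\left(3 u \right)} - 72 u \cos{\left(3 u \right)} - 21 \sin{\left(3 u \right)} + 68 \cos{\left(3 u \right)}}{108}

The proposed G(u) is checked by its d/du: the result must match the given G'(u).
A general antiderivative is - \frac{4 u^{3} \sin{\left(3 u \right)}}{3} - u^{2} \sin{\left(3 u \right)} - \frac{4 u^{2} \cos{\left(3 u \right)}}{3} + \frac{17 u \sin{\left(3 u \right)}}{9} - \frac{2 u \cos{\left(3 u \right)}}{3} - \frac{7 \sin{\left(3 u \right)}}{36} + \frac{17 \cos{\left(3 u \right)}}{27} + C.
The condition gives C = - \frac{\cos{\left(\frac{3}{2} \right)}}{27} + \frac{\sin{\left(\frac{3}{2} \right)}}{3} - (- \frac{\cos{\left(\frac{3}{2} \right)}}{27} + \frac{\sin{\left(\frac{3}{2} \right)}}{3}) = 0.
So G(u) = \frac{- 144 u^{3} \sin{\left(3 u \right)} - 108 u^{2} \sin{\left(3 u \right)} - 144 u^{2} \cos{\left(3 u \right)} + 204 u \sin{\left(3 u \right)} - 72 u \cos{\left(3 u \right)} - 21 \sin{\left(3 u \right)} + 68 \cos{\left(3 u \right)}}{108}.
Check: d/du[\frac{- 144 u^{3} \sin{\left(3 u \right)} - 108 u^{2} \sin{\left(3 u \right)} - 144 u^{2} \cos{\left(3 u \right)} + 204 u \sin{\left(3 u \right)} - 72 u \cos{\left(3 u \right)} - 21 \sin{\left(3 u \right)} + 68 \cos{\left(3 u \right)}}{108}] = - 4 u^{3} \cos{\left(3 u \right)} - 3 u^{2} \cos{\left(3 u \right)} + 3 u \cos{\left(3 u \right)} - \frac{5 \cos{\left(3 u \right)}}{4}, which equals G'(u).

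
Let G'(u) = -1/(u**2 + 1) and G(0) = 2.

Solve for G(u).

Differentiate the proposed G(u) back; it has to land on the given G'(u).
A general antiderivative is -atan(u) + C.
The condition gives C = 2 - (0) = 2.
So G(u) = 2 - atan(u).
Check: d/du[2 - atan(u)] = -1/(u**2 + 1) = G'(u).

G(u) = 2 - atan(u)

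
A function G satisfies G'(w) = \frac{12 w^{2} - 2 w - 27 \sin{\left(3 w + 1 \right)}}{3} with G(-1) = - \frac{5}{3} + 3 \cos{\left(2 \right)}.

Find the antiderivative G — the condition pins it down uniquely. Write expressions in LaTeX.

Recover the given G'(w) by differentiating a candidate G(w); any mismatch rules it out.
A general antiderivative is \frac{4 w^{3}}{3} - \frac{w^{2}}{3} + 3 \cos{\left(3 w + 1 \right)} + C.
The condition gives C = - \frac{5}{3} + 3 \cos{\left(2 \right)} - (- \frac{5}{3} + 3 \cos{\left(2 \right)}) = 0.
So G(w) = \frac{4 w^{3}}{3} - \frac{w^{2}}{3} + 3 \cos{\left(3 w + 1 \right)}.
Check: d/dw[\frac{4 w^{3}}{3} - \frac{w^{2}}{3} + 3 \cos{\left(3 w + 1 \right)}] = 4 w^{2} - \frac{2 w}{3} - 9 \sin{\left(3 w + 1 \right)}, which equals G'(w).

G(w) = \frac{4 w^{3}}{3} - \frac{w^{2}}{3} + 3 \cos{\left(3 w + 1 \right)}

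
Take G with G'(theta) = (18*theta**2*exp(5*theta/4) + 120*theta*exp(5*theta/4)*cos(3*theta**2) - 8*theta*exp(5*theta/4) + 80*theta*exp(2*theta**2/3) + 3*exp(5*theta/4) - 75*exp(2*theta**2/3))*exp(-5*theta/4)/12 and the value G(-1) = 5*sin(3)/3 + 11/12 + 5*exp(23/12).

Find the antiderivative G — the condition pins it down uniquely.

G(theta) = (6*theta**3 - 4*theta**2 + 3*theta + 60*exp(2*theta**2/3 - 5*theta/4) + 20*sin(3*theta**2) + 24)/12

For G(theta) to be correct, d/dtheta[G] must agree with the stated G'(theta) identically.
A general antiderivative is theta**3/2 - theta**2/3 + theta/4 + 5*exp(2*theta**2/3 - 5*theta/4) + 5*sin(3*theta**2)/3 + 1 + C.
The condition gives C = 5*sin(3)/3 + 11/12 + 5*exp(23/12) - (-1/12 + 5*sin(3)/3 + 5*exp(23/12)) = 1.
So G(theta) = (6*theta**3 - 4*theta**2 + 3*theta + 60*exp(2*theta**2/3 - 5*theta/4) + 20*sin(3*theta**2) + 24)/12.
Check: d/dtheta[(6*theta**3 - 4*theta**2 + 3*theta + 60*exp(2*theta**2/3 - 5*theta/4) + 20*sin(3*theta**2) + 24)/12] = 3*theta**2/2 + 10*theta*cos(3*theta**2) - 2*theta/3 + 20*theta*exp(-5*theta/4)*exp(2*theta**2/3)/3 + 1/4 - 25*exp(-5*theta/4)*exp(2*theta**2/3)/4, which equals G'(theta).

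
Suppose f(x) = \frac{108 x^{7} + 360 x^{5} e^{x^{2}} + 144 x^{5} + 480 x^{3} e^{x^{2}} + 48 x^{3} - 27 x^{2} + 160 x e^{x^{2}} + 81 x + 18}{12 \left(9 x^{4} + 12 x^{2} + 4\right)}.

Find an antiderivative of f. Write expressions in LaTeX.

Recover f(x) by differentiating a candidate F(x); any mismatch rules it out.
Check: d/dx[\frac{x^{4}}{4} + \frac{\frac{x}{2} - \frac{3}{4}}{2 x^{2} + \frac{4}{3}} + \frac{5 e^{x^{2}}}{3}] = \frac{108 x^{7} + 360 x^{5} e^{x^{2}} + 144 x^{5} + 480 x^{3} e^{x^{2}} + 48 x^{3} - 27 x^{2} + 160 x e^{x^{2}} + 81 x + 18}{108 x^{4} + 144 x^{2} + 48}, which equals f(x).

An antiderivative is F(x) = \frac{x^{4}}{4} + \frac{\frac{x}{2} - \frac{3}{4}}{2 x^{2} + \frac{4}{3}} + \frac{5 e^{x^{2}}}{3}.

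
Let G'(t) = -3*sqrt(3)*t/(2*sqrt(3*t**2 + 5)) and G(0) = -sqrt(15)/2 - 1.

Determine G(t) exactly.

G(t) = -3*sqrt(t**2 + 5/3)/2 - 1

G'(t) matches the chain-rule pattern g'(h)*h' with inner function h(t) = t**2 + 5/3; substituting u = h(t) collapses the integral.
A general antiderivative is -3*sqrt(t**2 + 5/3)/2 + C.
The condition gives C = -sqrt(15)/2 - 1 - (-sqrt(15)/2) = -1.
So G(t) = -3*sqrt(t**2 + 5/3)/2 - 1.
Check: d/dt[-3*sqrt(t**2 + 5/3)/2 - 1] = -3*sqrt(3)*t/(2*sqrt(3*t**2 + 5)) = G'(t).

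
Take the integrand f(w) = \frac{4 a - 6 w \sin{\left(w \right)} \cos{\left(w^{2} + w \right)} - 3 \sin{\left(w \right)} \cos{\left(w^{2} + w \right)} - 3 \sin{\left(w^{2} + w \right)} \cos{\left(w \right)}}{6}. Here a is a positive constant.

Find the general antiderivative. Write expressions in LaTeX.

Recover f(w) by differentiating a candidate F(w); any mismatch rules it out.
Check: d/dw[\frac{2 a w}{3} - \frac{\sin{\left(w \right)} \sin{\left(w^{2} + w \right)}}{2}] = \frac{2 a}{3} - w \sin{\left(w \right)} \cos{\left(w^{2} + w \right)} - \frac{\sin{\left(w \right)} \cos{\left(w^{2} + w \right)}}{2} - \frac{\sin{\left(w^{2} + w \right)} \cos{\left(w \right)}}{2}, which equals f(w).

F(w) = \frac{2 a w}{3} - \frac{\sin{\left(w \right)} \sin{\left(w^{2} + w \right)}}{2} + C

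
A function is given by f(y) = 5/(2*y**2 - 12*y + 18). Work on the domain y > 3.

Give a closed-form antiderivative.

Whatever form F(y) takes, F'(y) = f(y) is non-negotiable.
Check: d/dy[-5/(2*y - 6)] = 5/(2*y**2 - 12*y + 18) = f(y).

An antiderivative is F(y) = -5/(2*y - 6).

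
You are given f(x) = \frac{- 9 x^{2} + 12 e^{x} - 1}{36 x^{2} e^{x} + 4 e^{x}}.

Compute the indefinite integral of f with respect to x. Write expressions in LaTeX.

Differentiate the proposed F(x) back; it has to land on f(x) exactly.
Check: d/dx[\frac{\left(4 e^{x} \operatorname{atan}{\left(3 x \right)} + 1\right) e^{- x}}{4}] = \frac{- 9 x^{2} + 12 e^{x} - 1}{36 x^{2} e^{x} + 4 e^{x}} = f(x).

F(x) = \frac{\left(4 e^{x} \operatorname{atan}{\left(3 x \right)} + 1\right) e^{- x}}{4} + C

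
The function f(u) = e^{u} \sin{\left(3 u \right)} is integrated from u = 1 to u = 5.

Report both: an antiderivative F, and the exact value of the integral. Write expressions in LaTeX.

Antiderivative: F(u) = \frac{e^{u} \sin{\left(3 u \right)}}{10} - \frac{3 e^{u} \cos{\left(3 u \right)}}{10}; value = \frac{3 e \cos{\left(3 \right)}}{10} - \frac{e \sin{\left(3 \right)}}{10} + \frac{e^{5} \sin{\left(15 \right)}}{10} - \frac{3 e^{5} \cos{\left(15 \right)}}{10}

Any candidate F(u) must reproduce f(u) exactly when differentiated.
F(u) = \frac{e^{u} \sin{\left(3 u \right)}}{10} - \frac{3 e^{u} \cos{\left(3 u \right)}}{10} is an antiderivative of f.
Check: d/du[\frac{e^{u} \sin{\left(3 u \right)}}{10} - \frac{3 e^{u} \cos{\left(3 u \right)}}{10}] = e^{u} \sin{\left(3 u \right)} = f(u).
F(5) = \frac{e^{5} \sin{\left(15 \right)}}{10} - \frac{3 e^{5} \cos{\left(15 \right)}}{10}; F(1) = \frac{e \sin{\left(3 \right)}}{10} - \frac{3 e \cos{\left(3 \right)}}{10}.
Integral = F(5) - F(1) = \frac{3 e \cos{\left(3 \right)}}{10} - \frac{e \sin{\left(3 \right)}}{10} + \frac{e^{5} \sin{\left(15 \right)}}{10} - \frac{3 e^{5} \cos{\left(15 \right)}}{10}.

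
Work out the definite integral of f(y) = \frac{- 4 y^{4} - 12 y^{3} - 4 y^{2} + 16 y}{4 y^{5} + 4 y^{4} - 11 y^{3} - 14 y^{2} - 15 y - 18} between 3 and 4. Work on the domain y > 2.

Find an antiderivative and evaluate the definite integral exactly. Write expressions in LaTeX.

Antiderivative: F(y) = \frac{- 48672 y \log{\left(y - 2 \right)} + 26230 y \log{\left(y + \frac{3}{2} \right)} - 30184 y \log{\left(y^{2} + 1 \right)} - 52136 y \operatorname{atan}{\left(y \right)} - 73008 \log{\left(y - 2 \right)} + 39345 \log{\left(y + \frac{3}{2} \right)} - 45276 \log{\left(y^{2} + 1 \right)} - 78204 \operatorname{atan}{\left(y \right)} - 23205}{82810 y + 124215}; value = - \frac{308 \log{\left(17 \right)}}{845} - \frac{532 \operatorname{atan}{\left(4 \right)}}{845} - \frac{2623 \log{\left(\frac{9}{2} \right)}}{8281} - \frac{144 \log{\left(2 \right)}}{245} + \frac{34}{3003} + \frac{2623 \log{\left(\frac{11}{2} \right)}}{8281} + \frac{532 \operatorname{atan}{\left(3 \right)}}{845} + \frac{308 \log{\left(10 \right)}}{845}

Factor the denominator (\left(y - 2\right) \left(2 y + 3\right)^{2} \left(y^{2} + 1\right)) and decompose: f = - \frac{28 \left(22 y + 19\right)}{845 \left(y^{2} + 1\right)} + \frac{5246}{8281 \left(2 y + 3\right)} + \frac{102}{91 \left(2 y + 3\right)^{2}} - \frac{144}{245 \left(y - 2\right)}; each piece integrates to a log, atan, or power term.
F(y) = \frac{- 48672 y \log{\left(y - 2 \right)} + 26230 y \log{\left(y + \frac{3}{2} \right)} - 30184 y \log{\left(y^{2} + 1 \right)} - 52136 y \operatorname{atan}{\left(y \right)} - 73008 \log{\left(y - 2 \right)} + 39345 \log{\left(y + \frac{3}{2} \right)} - 45276 \log{\left(y^{2} + 1 \right)} - 78204 \operatorname{atan}{\left(y \right)} - 23205}{82810 y + 124215} is an antiderivative of f.
Check: d/dy[\frac{- 48672 y \log{\left(y - 2 \right)} + 26230 y \log{\left(y + \frac{3}{2} \right)} - 30184 y \log{\left(y^{2} + 1 \right)} - 52136 y \operatorname{atan}{\left(y \right)} - 73008 \log{\left(y - 2 \right)} + 39345 \log{\left(y + \frac{3}{2} \right)} - 45276 \log{\left(y^{2} + 1 \right)} - 78204 \operatorname{atan}{\left(y \right)} - 23205}{82810 y + 124215}] = \frac{- 4 y^{4} - 12 y^{3} - 4 y^{2} + 16 y}{4 y^{5} + 4 y^{4} - 11 y^{3} - 14 y^{2} - 15 y - 18} = f(y).
F(4) = - \frac{308 \log{\left(17 \right)}}{845} - \frac{532 \operatorname{atan}{\left(4 \right)}}{845} - \frac{144 \log{\left(2 \right)}}{245} - \frac{51}{1001} + \frac{2623 \log{\left(\frac{11}{2} \right)}}{8281}; F(3) = - \frac{308 \log{\left(10 \right)}}{845} - \frac{532 \operatorname{atan}{\left(3 \right)}}{845} - \frac{17}{273} + \frac{2623 \log{\left(\frac{9}{2} \right)}}{8281}.
Integral = F(4) - F(3) = - \frac{308 \log{\left(17 \right)}}{845} - \frac{532 \operatorname{atan}{\left(4 \right)}}{845} - \frac{2623 \log{\left(\frac{9}{2} \right)}}{8281} - \frac{144 \log{\left(2 \right)}}{245} + \frac{34}{3003} + \frac{2623 \log{\left(\frac{11}{2} \right)}}{8281} + \frac{532 \operatorname{atan}{\left(3 \right)}}{845} + \frac{308 \log{\left(10 \right)}}{845}.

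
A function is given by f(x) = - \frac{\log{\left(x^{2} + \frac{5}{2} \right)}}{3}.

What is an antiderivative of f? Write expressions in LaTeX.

Since d/dx undoes antidifferentiation here, F'(x) = f(x) is required of F(x).
Check: d/dx[- \frac{x \log{\left(x^{2} + \frac{5}{2} \right)}}{3} + \frac{2 x}{3} - \frac{\sqrt{10} \operatorname{atan}{\left(\frac{\sqrt{10} x}{5} \right)}}{3}] = - \frac{\log{\left(x^{2} + \frac{5}{2} \right)}}{3} = f(x).

An antiderivative is F(x) = - \frac{x \log{\left(x^{2} + \frac{5}{2} \right)}}{3} + \frac{2 x}{3} - \frac{\sqrt{10} \operatorname{atan}{\left(\frac{\sqrt{10} x}{5} \right)}}{3}.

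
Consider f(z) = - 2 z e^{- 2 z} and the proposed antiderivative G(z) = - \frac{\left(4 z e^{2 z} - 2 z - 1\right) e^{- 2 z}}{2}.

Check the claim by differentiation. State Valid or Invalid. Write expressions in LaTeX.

d/dz[G] = \left(- 2 z - 2 e^{2 z}\right) e^{- 2 z}
d/dz[G] - f(z) = -2 != 0.

Invalid: d/dz[G] - f = -2, which is not 0.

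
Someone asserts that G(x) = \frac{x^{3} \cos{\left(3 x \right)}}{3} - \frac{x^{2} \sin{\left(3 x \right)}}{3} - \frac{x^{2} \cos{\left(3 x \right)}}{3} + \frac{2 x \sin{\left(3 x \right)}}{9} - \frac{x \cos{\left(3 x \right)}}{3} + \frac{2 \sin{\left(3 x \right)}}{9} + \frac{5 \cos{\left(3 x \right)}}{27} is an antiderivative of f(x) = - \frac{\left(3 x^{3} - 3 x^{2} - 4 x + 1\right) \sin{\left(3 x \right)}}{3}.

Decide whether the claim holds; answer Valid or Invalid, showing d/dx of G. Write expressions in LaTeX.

d/dx[G] = - x^{3} \sin{\left(3 x \right)} + x^{2} \sin{\left(3 x \right)} + \frac{x \sin{\left(3 x \right)}}{3} - \frac{\sin{\left(3 x \right)}}{3} + \frac{\cos{\left(3 x \right)}}{3}
d/dx[G] - f(x) = - x \sin{\left(3 x \right)} + \frac{\cos{\left(3 x \right)}}{3} != 0.

Invalid: d/dx[G] - f = - x \sin{\left(3 x \right)} + \frac{\cos{\left(3 x \right)}}{3}, which is not 0.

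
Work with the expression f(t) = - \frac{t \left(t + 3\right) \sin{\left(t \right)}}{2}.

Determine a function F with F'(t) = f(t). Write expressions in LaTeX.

A first test for any F(t): its t-derivative must equal f(t) identically.
Check: d/dt[\frac{t^{2} \cos{\left(t \right)} - 2 t \sin{\left(t \right)} + 3 t \cos{\left(t \right)} - 3 \sin{\left(t \right)} - 2 \cos{\left(t \right)}}{2}] = - \frac{t^{2} \sin{\left(t \right)}}{2} - \frac{3 t \sin{\left(t \right)}}{2}, which equals f(t).

An antiderivative is F(t) = \frac{t^{2} \cos{\left(t \right)} - 2 t \sin{\left(t \right)} + 3 t \cos{\left(t \right)} - 3 \sin{\left(t \right)} - 2 \cos{\left(t \right)}}{2}.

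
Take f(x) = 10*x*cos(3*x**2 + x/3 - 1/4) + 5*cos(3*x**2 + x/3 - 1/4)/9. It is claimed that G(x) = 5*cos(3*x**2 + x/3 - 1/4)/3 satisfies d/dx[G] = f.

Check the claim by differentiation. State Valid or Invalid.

Invalid: d/dx[G] - f = -10*x*sin(3*x**2 + x/3 - 1/4) - 10*x*cos(3*x**2 + x/3 - 1/4) - 5*sin(3*x**2 + x/3 - 1/4)/9 - 5*cos(3*x**2 + x/3 - 1/4)/9, which is not 0.

d/dx[G] = -10*x*sin(3*x**2 + x/3 - 1/4) - 5*sin(3*x**2 + x/3 - 1/4)/9
d/dx[G] - f(x) = -10*x*sin(3*x**2 + x/3 - 1/4) - 10*x*cos(3*x**2 + x/3 - 1/4) - 5*sin(3*x**2 + x/3 - 1/4)/9 - 5*cos(3*x**2 + x/3 - 1/4)/9 != 0.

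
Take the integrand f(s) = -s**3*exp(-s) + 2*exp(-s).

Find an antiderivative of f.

An antiderivative is F(s) = (s + 1)*(s**2 + 2*s + 4)*exp(-s).

Recognize the product-rule pattern: f = u'v + uv' with u = s**3 + 3*s**2 + 6*s + 4, v = exp(-s), so integration by parts undoes it.
Check: d/ds[(s + 1)*(s**2 + 2*s + 4)*exp(-s)] = (2 - s**3)*exp(-s), which equals f(s).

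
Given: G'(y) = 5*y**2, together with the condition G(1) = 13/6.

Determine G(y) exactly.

G(y) = 5*y**3/3 + 1/2

Check a candidate G(y) by differentiating: d/dy[G] must match the given G'(y).
A general antiderivative is 5*y**3/3 + C.
The condition gives C = 13/6 - (5/3) = 1/2.
So G(y) = 5*y**3/3 + 1/2.
Check: d/dy[5*y**3/3 + 1/2] = 5*y**2 = G'(y).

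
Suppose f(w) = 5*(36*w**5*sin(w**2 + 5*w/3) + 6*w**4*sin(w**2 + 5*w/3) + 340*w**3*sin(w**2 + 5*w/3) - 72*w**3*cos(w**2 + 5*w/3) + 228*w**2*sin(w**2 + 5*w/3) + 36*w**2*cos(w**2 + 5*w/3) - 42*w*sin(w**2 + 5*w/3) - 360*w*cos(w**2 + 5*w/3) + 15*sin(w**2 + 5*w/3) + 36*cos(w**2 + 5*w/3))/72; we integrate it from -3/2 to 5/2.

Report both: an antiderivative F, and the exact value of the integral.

f has the shape u'v + uv' for u = -5*w**4/4 + 5*w**3/6 - 25*w**2/2 + 5*w/2 - 5/8 and v = cos(w**2 + 5*w/3) — it is the derivative of the product u*v.
F(w) = 5*(-6*w**4 + 4*w**3 - 60*w**2 + 12*w - 3)*cos(w**2 + 5*w/3)/24 is an antiderivative of f.
Check: d/dw[5*(-6*w**4 + 4*w**3 - 60*w**2 + 12*w - 3)*cos(w**2 + 5*w/3)/24] = 5*w**5*sin(w**2 + 5*w/3)/2 + 5*w**4*sin(w**2 + 5*w/3)/12 + 425*w**3*sin(w**2 + 5*w/3)/18 - 5*w**3*cos(w**2 + 5*w/3) + 95*w**2*sin(w**2 + 5*w/3)/6 + 5*w**2*cos(w**2 + 5*w/3)/2 - 35*w*sin(w**2 + 5*w/3)/12 - 25*w*cos(w**2 + 5*w/3) + 25*sin(w**2 + 5*w/3)/24 + 5*cos(w**2 + 5*w/3)/2, which equals f(w).
F(5/2) = -20795*cos(125/12)/192; F(-3/2) = -2665*cos(1/4)/64.
Integral = F(5/2) - F(-3/2) = 2665*cos(1/4)/64 - 20795*cos(125/12)/192.

Antiderivative: F(w) = 5*(-6*w**4 + 4*w**3 - 60*w**2 + 12*w - 3)*cos(w**2 + 5*w/3)/24; value = 2665*cos(1/4)/64 - 20795*cos(125/12)/192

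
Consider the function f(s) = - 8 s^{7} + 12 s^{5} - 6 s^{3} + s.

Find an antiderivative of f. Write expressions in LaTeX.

The substitution u = \frac{1}{2} - s^{2} works: f is exactly (dF/du)*(du/ds) for that inner function.
Check: d/ds[- \left(\frac{1}{2} - s^{2}\right)^{4}] = - 8 s^{7} + 12 s^{5} - 6 s^{3} + s = f(s).

An antiderivative is F(s) = - \left(\frac{1}{2} - s^{2}\right)^{4}.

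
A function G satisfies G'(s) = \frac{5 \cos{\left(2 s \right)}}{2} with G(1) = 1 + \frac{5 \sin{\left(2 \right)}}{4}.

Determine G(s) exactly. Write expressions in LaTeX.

G(s) = \frac{5 \sin{\left(2 s \right)}}{4} + 1

Differentiate the proposed G(s) back; it has to land on the given G'(s).
A general antiderivative is \frac{5 \sin{\left(2 s \right)}}{4} + C.
The condition gives C = 1 + \frac{5 \sin{\left(2 \right)}}{4} - (\frac{5 \sin{\left(2 \right)}}{4}) = 1.
So G(s) = \frac{5 \sin{\left(2 s \right)}}{4} + 1.
Check: d/ds[\frac{5 \sin{\left(2 s \right)}}{4} + 1] = \frac{5 \cos{\left(2 s \right)}}{2} = G'(s).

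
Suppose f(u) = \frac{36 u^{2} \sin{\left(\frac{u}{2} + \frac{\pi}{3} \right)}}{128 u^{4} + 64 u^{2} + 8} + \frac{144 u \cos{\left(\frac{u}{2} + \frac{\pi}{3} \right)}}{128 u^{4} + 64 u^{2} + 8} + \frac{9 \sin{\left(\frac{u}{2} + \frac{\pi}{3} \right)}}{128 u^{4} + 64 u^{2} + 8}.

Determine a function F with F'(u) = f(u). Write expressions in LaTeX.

An antiderivative is F(u) = - \frac{9 \cos{\left(\frac{u}{2} + \frac{\pi}{3} \right)}}{4 \left(4 u^{2} + 1\right)}.

Recognize the product-rule pattern: f = v'r + vr' with v = - \frac{9}{4 \left(4 u^{2} + 1\right)}, r = \cos{\left(\frac{u}{2} + \frac{\pi}{3} \right)}, so integration by parts undoes it.
Check: d/du[- \frac{9 \cos{\left(\frac{u}{2} + \frac{\pi}{3} \right)}}{4 \left(4 u^{2} + 1\right)}] = \frac{36 u^{2} \sin{\left(\frac{u}{2} + \frac{\pi}{3} \right)} + 144 u \cos{\left(\frac{u}{2} + \frac{\pi}{3} \right)} + 9 \sin{\left(\frac{u}{2} + \frac{\pi}{3} \right)}}{128 u^{4} + 64 u^{2} + 8}, which equals f(u).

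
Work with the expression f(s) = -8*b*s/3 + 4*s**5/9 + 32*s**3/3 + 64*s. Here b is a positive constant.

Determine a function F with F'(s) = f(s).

Integrate term by term and add the pieces.
Check: d/ds[-4*b*s**2/3 + 2*(s**2/3 + 4)**3] = -8*b*s/3 + 4*s**5/9 + 32*s**3/3 + 64*s = f(s).

An antiderivative is F(s) = -4*b*s**2/3 + 2*(s**2/3 + 4)**3.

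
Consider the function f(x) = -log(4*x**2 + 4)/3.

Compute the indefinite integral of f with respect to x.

Since d/dx undoes antidifferentiation here, F'(x) = f(x) is required of F(x).
Check: d/dx[(-x*log(4*x**2 + 4) + 2*x - 2*atan(x))/3] = -log(x**2 + 1)/3 - 2*log(2)/3, which equals f(x).

F(x) = (-x*log(4*x**2 + 4) + 2*x - 2*atan(x))/3 + C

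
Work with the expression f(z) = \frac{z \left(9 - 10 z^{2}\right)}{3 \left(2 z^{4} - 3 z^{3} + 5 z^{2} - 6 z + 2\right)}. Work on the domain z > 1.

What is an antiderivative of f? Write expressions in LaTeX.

An antiderivative is F(z) = - \frac{\log{\left(z - 1 \right)}}{9} - \frac{13 \log{\left(z - \frac{1}{2} \right)}}{27} - \frac{29 \log{\left(z^{2} + 2 \right)}}{54} - \frac{29 \sqrt{2} \operatorname{atan}{\left(\frac{\sqrt{2} z}{2} \right)}}{27}.

The denominator factors as 3 \left(z - 1\right) \left(2 z - 1\right) \left(z^{2} + 2\right); partial fractions split f into directly integrable pieces: - \frac{29 \left(z + 2\right)}{27 \left(z^{2} + 2\right)} - \frac{26}{27 \left(2 z - 1\right)} - \frac{1}{9 \left(z - 1\right)}.
Check: d/dz[- \frac{\log{\left(z - 1 \right)}}{9} - \frac{13 \log{\left(z - \frac{1}{2} \right)}}{27} - \frac{29 \log{\left(z^{2} + 2 \right)}}{54} - \frac{29 \sqrt{2} \operatorname{atan}{\left(\frac{\sqrt{2} z}{2} \right)}}{27}] = \frac{- 10 z^{3} + 9 z}{6 z^{4} - 9 z^{3} + 15 z^{2} - 18 z + 6}, which equals f(z).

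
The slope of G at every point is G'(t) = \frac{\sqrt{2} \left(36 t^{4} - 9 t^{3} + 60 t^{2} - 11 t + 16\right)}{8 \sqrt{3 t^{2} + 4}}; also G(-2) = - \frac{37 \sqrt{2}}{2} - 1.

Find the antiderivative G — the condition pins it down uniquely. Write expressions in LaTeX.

G(t) = \frac{3 \sqrt{2} t^{3} \sqrt{3 t^{2} + 4} - \sqrt{2} t^{2} \sqrt{3 t^{2} + 4} + 4 \sqrt{2} t \sqrt{3 t^{2} + 4} - \sqrt{2} \sqrt{3 t^{2} + 4} - 8}{8}

Recognize the product-rule pattern: G'(t) = u'v + uv' with u = - \frac{\sqrt{\frac{3 t^{2}}{2} + 2}}{4}, v = - 3 t^{3} + t^{2} - 4 t + 1, so integration by parts undoes it.
A general antiderivative is - \frac{\sqrt{\frac{3 t^{2}}{2} + 2} \left(- 3 t^{3} + t^{2} - 4 t + 1\right)}{4} + C.
The condition gives C = - \frac{37 \sqrt{2}}{2} - 1 - (- \frac{37 \sqrt{2}}{2}) = -1.
So G(t) = \frac{3 \sqrt{2} t^{3} \sqrt{3 t^{2} + 4} - \sqrt{2} t^{2} \sqrt{3 t^{2} + 4} + 4 \sqrt{2} t \sqrt{3 t^{2} + 4} - \sqrt{2} \sqrt{3 t^{2} + 4} - 8}{8}.
Check: d/dt[\frac{3 \sqrt{2} t^{3} \sqrt{3 t^{2} + 4} - \sqrt{2} t^{2} \sqrt{3 t^{2} + 4} + 4 \sqrt{2} t \sqrt{3 t^{2} + 4} - \sqrt{2} \sqrt{3 t^{2} + 4} - 8}{8}] = \frac{36 \sqrt{2} t^{4} - 9 \sqrt{2} t^{3} + 60 \sqrt{2} t^{2} - 11 \sqrt{2} t + 16 \sqrt{2}}{8 \sqrt{3 t^{2} + 4}}, which equals G'(t).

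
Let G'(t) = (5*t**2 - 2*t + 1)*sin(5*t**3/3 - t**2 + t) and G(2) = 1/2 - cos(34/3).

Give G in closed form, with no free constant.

G(t) = -(2*cos(5*t**3/3 - t**2 + t) - 1)/2

G'(t) matches the chain-rule pattern g'(h)*h' with inner function h(t) = 5*t**3/3 - t**2 + t; substituting u = h(t) collapses the integral.
A general antiderivative is -cos(5*t**3/3 - t**2 + t) + C.
The condition gives C = 1/2 - cos(34/3) - (-cos(34/3)) = 1/2.
So G(t) = -(2*cos(5*t**3/3 - t**2 + t) - 1)/2.
Check: d/dt[-(2*cos(5*t**3/3 - t**2 + t) - 1)/2] = 5*t**2*sin(5*t**3/3 - t**2 + t) - 2*t*sin(5*t**3/3 - t**2 + t) + sin(5*t**3/3 - t**2 + t), which equals G'(t).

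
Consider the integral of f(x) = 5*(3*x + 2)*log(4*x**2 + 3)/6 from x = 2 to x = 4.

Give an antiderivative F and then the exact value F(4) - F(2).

Check any antiderivative F(x) by computing F'(x) and comparing it with f(x).
F(x) = 5*x**2*log(4*x**2 + 3)/4 - 5*x**2/4 + 5*x*log(4*x**2 + 3)/3 - 10*x/3 + 15*log(x**2 + 3/4)/16 + 5*sqrt(3)*atan(2*sqrt(3)*x/3)/3 is an antiderivative of f.
Check: d/dx[5*x**2*log(4*x**2 + 3)/4 - 5*x**2/4 + 5*x*log(4*x**2 + 3)/3 - 10*x/3 + 15*log(x**2 + 3/4)/16 + 5*sqrt(3)*atan(2*sqrt(3)*x/3)/3] = 5*x*log(4*x**2 + 3)/2 + 5*log(4*x**2 + 3)/3, which equals f(x).
F(4) = -100/3 + 15*log(67/4)/16 + 5*sqrt(3)*atan(8*sqrt(3)/3)/3 + 80*log(67)/3; F(2) = -35/3 + 15*log(19/4)/16 + 5*sqrt(3)*atan(4*sqrt(3)/3)/3 + 25*log(19)/3.
Integral = F(4) - F(2) = -25*log(19)/3 - 65/3 - 5*sqrt(3)*atan(4*sqrt(3)/3)/3 - 15*log(19/4)/16 + 15*log(67/4)/16 + 5*sqrt(3)*atan(8*sqrt(3)/3)/3 + 80*log(67)/3.

Antiderivative: F(x) = 5*x**2*log(4*x**2 + 3)/4 - 5*x**2/4 + 5*x*log(4*x**2 + 3)/3 - 10*x/3 + 15*log(x**2 + 3/4)/16 + 5*sqrt(3)*atan(2*sqrt(3)*x/3)/3; value = -25*log(19)/3 - 65/3 - 5*sqrt(3)*atan(4*sqrt(3)/3)/3 - 15*log(19/4)/16 + 15*log(67/4)/16 + 5*sqrt(3)*atan(8*sqrt(3)/3)/3 + 80*log(67)/3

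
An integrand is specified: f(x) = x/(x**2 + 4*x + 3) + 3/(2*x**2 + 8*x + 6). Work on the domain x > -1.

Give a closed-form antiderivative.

Factor the denominator (2*(x + 1)*(x + 3)) and decompose: f = 3/(4*(x + 3)) + 1/(4*(x + 1)); each piece integrates to a log, atan, or power term.
Check: d/dx[log(x + 1)/4 + 3*log(x + 3)/4] = (2*x + 3)/(2*x**2 + 8*x + 6), which equals f(x).

An antiderivative is F(x) = log(x + 1)/4 + 3*log(x + 3)/4.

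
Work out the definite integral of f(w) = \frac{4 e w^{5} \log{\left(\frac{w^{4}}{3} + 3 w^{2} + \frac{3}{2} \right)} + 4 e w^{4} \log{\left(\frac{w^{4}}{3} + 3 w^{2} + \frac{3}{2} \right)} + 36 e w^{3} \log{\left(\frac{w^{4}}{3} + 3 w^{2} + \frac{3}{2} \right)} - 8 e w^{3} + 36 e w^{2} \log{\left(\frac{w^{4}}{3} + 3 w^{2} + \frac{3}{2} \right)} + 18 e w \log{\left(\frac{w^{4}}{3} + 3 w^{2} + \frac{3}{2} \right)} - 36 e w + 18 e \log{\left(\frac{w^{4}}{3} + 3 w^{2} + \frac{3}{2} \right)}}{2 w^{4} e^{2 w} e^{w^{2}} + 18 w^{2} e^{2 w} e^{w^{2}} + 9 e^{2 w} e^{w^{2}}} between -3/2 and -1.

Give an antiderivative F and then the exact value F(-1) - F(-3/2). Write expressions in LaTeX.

Recognize the product-rule pattern: f = u'v + uv' with u = - e^{- w^{2} - 2 w + 1}, v = \log{\left(\frac{w^{4}}{3} + 3 w^{2} + \frac{3}{2} \right)}, so integration by parts undoes it.
F(w) = - e e^{- 2 w} e^{- w^{2}} \log{\left(\frac{w^{4}}{3} + 3 w^{2} + \frac{3}{2} \right)} is an antiderivative of f.
Check: d/dw[- e e^{- 2 w} e^{- w^{2}} \log{\left(\frac{w^{4}}{3} + 3 w^{2} + \frac{3}{2} \right)}] = \frac{4 e w^{5} \log{\left(\frac{w^{4}}{3} + 3 w^{2} + \frac{3}{2} \right)} + 4 e w^{4} \log{\left(\frac{w^{4}}{3} + 3 w^{2} + \frac{3}{2} \right)} + 36 e w^{3} \log{\left(\frac{w^{4}}{3} + 3 w^{2} + \frac{3}{2} \right)} - 8 e w^{3} + 36 e w^{2} \log{\left(\frac{w^{4}}{3} + 3 w^{2} + \frac{3}{2} \right)} + 18 e w \log{\left(\frac{w^{4}}{3} + 3 w^{2} + \frac{3}{2} \right)} - 36 e w + 18 e \log{\left(\frac{w^{4}}{3} + 3 w^{2} + \frac{3}{2} \right)}}{2 w^{4} e^{2 w} e^{w^{2}} + 18 w^{2} e^{2 w} e^{w^{2}} + 9 e^{2 w} e^{w^{2}}} = f(w).
F(-1) = - e^{2} \log{\left(\frac{29}{6} \right)}; F(-3/2) = - e^{\frac{7}{4}} \log{\left(\frac{159}{16} \right)}.
Integral = F(-1) - F(-3/2) = - e^{2} \log{\left(\frac{29}{6} \right)} + e^{\frac{7}{4}} \log{\left(\frac{159}{16} \right)}.

Antiderivative: F(w) = - e e^{- 2 w} e^{- w^{2}} \log{\left(\frac{w^{4}}{3} + 3 w^{2} + \frac{3}{2} \right)}; value = - e^{2} \log{\left(\frac{29}{6} \right)} + e^{\frac{7}{4}} \log{\left(\frac{159}{16} \right)}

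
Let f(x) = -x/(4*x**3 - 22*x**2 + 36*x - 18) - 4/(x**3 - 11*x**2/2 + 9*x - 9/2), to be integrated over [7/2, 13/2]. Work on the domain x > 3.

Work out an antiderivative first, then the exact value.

The denominator factors as 2*(x - 3)*(x - 1)*(2*x - 3); partial fractions split f into directly integrable pieces: 35/(3*(2*x - 3)) - 17/(4*(x - 1)) - 19/(12*(x - 3)).
F(x) = -19*log(x - 3)/12 + 35*log(x - 3/2)/6 - 17*log(x - 1)/4 is an antiderivative of f.
Check: d/dx[-19*log(x - 3)/12 + 35*log(x - 3/2)/6 - 17*log(x - 1)/4] = (-x - 16)/(4*x**3 - 22*x**2 + 36*x - 18), which equals f(x).
F(13/2) = -17*log(11/2)/4 - 19*log(7/2)/12 + 35*log(5)/6; F(7/2) = -17*log(5/2)/4 + 89*log(2)/12.
Integral = F(13/2) - F(7/2) = -17*log(11/2)/4 - 89*log(2)/12 - 19*log(7/2)/12 + 17*log(5/2)/4 + 35*log(5)/6.

Antiderivative: F(x) = -19*log(x - 3)/12 + 35*log(x - 3/2)/6 - 17*log(x - 1)/4; value = -17*log(11/2)/4 - 89*log(2)/12 - 19*log(7/2)/12 + 17*log(5/2)/4 + 35*log(5)/6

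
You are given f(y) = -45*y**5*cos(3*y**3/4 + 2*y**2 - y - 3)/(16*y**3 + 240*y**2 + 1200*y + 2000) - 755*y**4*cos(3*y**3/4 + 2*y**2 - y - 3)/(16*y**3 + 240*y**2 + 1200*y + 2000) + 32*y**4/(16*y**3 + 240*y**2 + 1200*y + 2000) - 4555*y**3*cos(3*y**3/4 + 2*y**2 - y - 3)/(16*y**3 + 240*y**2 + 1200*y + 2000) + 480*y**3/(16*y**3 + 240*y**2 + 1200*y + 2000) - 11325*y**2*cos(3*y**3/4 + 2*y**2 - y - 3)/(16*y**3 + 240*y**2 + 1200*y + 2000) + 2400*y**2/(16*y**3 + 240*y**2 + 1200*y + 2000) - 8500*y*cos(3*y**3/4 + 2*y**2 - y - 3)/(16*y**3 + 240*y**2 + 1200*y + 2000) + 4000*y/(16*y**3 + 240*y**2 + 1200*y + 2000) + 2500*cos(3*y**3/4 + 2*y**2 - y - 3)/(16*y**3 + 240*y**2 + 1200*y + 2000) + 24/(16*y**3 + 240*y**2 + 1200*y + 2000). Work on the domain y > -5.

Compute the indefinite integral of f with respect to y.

Integrate term by term and add the pieces.
Check: d/dy[(4*y**4 + 40*y**3 - 5*y**2*sin(3*y**3/4 + 2*y**2 - y - 3) + 100*y**2 - 50*y*sin(3*y**3/4 + 2*y**2 - y - 3) - 125*sin(3*y**3/4 + 2*y**2 - y - 3) - 3)/(4*y**2 + 40*y + 100)] = (-45*y**5*cos(3*y**3/4 + 2*y**2 - y - 3) - 755*y**4*cos(3*y**3/4 + 2*y**2 - y - 3) + 32*y**4 - 4555*y**3*cos(3*y**3/4 + 2*y**2 - y - 3) + 480*y**3 - 11325*y**2*cos(3*y**3/4 + 2*y**2 - y - 3) + 2400*y**2 - 8500*y*cos(3*y**3/4 + 2*y**2 - y - 3) + 4000*y + 2500*cos(3*y**3/4 + 2*y**2 - y - 3) + 24)/(16*y**3 + 240*y**2 + 1200*y + 2000), which equals f(y).

F(y) = (4*y**4 + 40*y**3 - 5*y**2*sin(3*y**3/4 + 2*y**2 - y - 3) + 100*y**2 - 50*y*sin(3*y**3/4 + 2*y**2 - y - 3) - 125*sin(3*y**3/4 + 2*y**2 - y - 3) - 3)/(4*y**2 + 40*y + 100) + C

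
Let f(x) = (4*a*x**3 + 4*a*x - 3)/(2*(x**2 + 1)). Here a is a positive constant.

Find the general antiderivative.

F(x) = (2*a*x**2 - 3*atan(x))/2 + C

Whatever form F(x) takes, F'(x) = f(x) is non-negotiable.
Check: d/dx[(2*a*x**2 - 3*atan(x))/2] = (4*a*x**3 + 4*a*x - 3)/(2*x**2 + 2), which equals f(x).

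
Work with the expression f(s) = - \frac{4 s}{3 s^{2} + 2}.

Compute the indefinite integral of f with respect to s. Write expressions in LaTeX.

The substitution u = s^{2} + \frac{2}{3} works: f is exactly (dF/du)*(du/ds) for that inner function.
Check: d/ds[- \frac{2 \log{\left(s^{2} + \frac{2}{3} \right)}}{3}] = - \frac{4 s}{3 s^{2} + 2} = f(s).

F(s) = - \frac{2 \log{\left(s^{2} + \frac{2}{3} \right)}}{3} + C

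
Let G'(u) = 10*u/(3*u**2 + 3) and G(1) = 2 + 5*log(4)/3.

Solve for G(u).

G(u) = 5*log(u**2 + 1)/3 + 5*log(2)/3 + 2

G'(u) matches the chain-rule pattern g'(h)*h' with inner function h(u) = 2*u**2 + 2; substituting w = h(u) collapses the integral.
A general antiderivative is 5*log(2*u**2 + 2)/3 + C.
The condition gives C = 2 + 5*log(4)/3 - (5*log(4)/3) = 2.
So G(u) = 5*log(u**2 + 1)/3 + 5*log(2)/3 + 2.
Check: d/du[5*log(u**2 + 1)/3 + 5*log(2)/3 + 2] = 10*u/(3*u**2 + 3) = G'(u).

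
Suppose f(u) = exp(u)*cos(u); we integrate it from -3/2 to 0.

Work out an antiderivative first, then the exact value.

Antiderivative: F(u) = exp(u)*sin(u)/2 + exp(u)*cos(u)/2; value = -exp(-3/2)*cos(3/2)/2 + exp(-3/2)*sin(3/2)/2 + 1/2

Recover f(u) by differentiating a candidate F(u); any mismatch rules it out.
F(u) = exp(u)*sin(u)/2 + exp(u)*cos(u)/2 is an antiderivative of f.
Check: d/du[exp(u)*sin(u)/2 + exp(u)*cos(u)/2] = exp(u)*cos(u) = f(u).
F(0) = 1/2; F(-3/2) = -exp(-3/2)*sin(3/2)/2 + exp(-3/2)*cos(3/2)/2.
Integral = F(0) - F(-3/2) = -exp(-3/2)*cos(3/2)/2 + exp(-3/2)*sin(3/2)/2 + 1/2.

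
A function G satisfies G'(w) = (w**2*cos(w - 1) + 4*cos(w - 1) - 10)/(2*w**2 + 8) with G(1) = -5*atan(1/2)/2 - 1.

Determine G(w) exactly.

Since d/dw undoes antidifferentiation here, G(w) must give back the stated G'(w).
A general antiderivative is sin(w - 1)/2 - 5*atan(w/2)/2 + C.
The condition gives C = -5*atan(1/2)/2 - 1 - (-5*atan(1/2)/2) = -1.
So G(w) = -(-sin(w - 1) + 5*atan(w/2) + 2)/2.
Check: d/dw[-(-sin(w - 1) + 5*atan(w/2) + 2)/2] = (w**2*cos(w - 1) + 4*cos(w - 1) - 10)/(2*w**2 + 8) = G'(w).

G(w) = -(-sin(w - 1) + 5*atan(w/2) + 2)/2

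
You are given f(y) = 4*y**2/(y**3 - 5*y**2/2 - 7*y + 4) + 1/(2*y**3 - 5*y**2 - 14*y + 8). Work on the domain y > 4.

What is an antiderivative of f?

Factor the denominator ((y - 4)*(y + 2)*(2*y - 1)) and decompose: f = -12/(35*(2*y - 1)) + 11/(10*(y + 2)) + 43/(14*(y - 4)); each piece integrates to a log, atan, or power term.
Check: d/dy[43*log(y - 4)/14 - 6*log(y - 1/2)/35 + 11*log(y + 2)/10] = (8*y**2 + 1)/(2*y**3 - 5*y**2 - 14*y + 8), which equals f(y).

An antiderivative is F(y) = 43*log(y - 4)/14 - 6*log(y - 1/2)/35 + 11*log(y + 2)/10.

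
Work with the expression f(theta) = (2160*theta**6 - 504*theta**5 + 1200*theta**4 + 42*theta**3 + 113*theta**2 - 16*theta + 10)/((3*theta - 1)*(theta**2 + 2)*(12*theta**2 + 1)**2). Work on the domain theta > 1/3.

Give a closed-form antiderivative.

An antiderivative is F(theta) = -2*theta/(3*(4*theta**2 + 1/3)) + log(3*theta - 1) + 2*log(theta**2 + 2).

A candidate is checked by its d/dtheta: the result must match f(theta).
Check: d/dtheta[-2*theta/(3*(4*theta**2 + 1/3)) + log(3*theta - 1) + 2*log(theta**2 + 2)] = (2160*theta**6 - 504*theta**5 + 1200*theta**4 + 42*theta**3 + 113*theta**2 - 16*theta + 10)/(432*theta**7 - 144*theta**6 + 936*theta**5 - 312*theta**4 + 147*theta**3 - 49*theta**2 + 6*theta - 2), which equals f(theta).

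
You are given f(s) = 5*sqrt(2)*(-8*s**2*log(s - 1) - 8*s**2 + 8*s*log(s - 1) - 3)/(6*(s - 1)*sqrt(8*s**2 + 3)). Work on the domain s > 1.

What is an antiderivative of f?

Recognize the product-rule pattern: f = u'v + uv' with u = -5*sqrt(4*s**2 + 3/2)/3, v = log(s - 1), so integration by parts undoes it.
Check: d/ds[-5*sqrt(2)*sqrt(8*s**2 + 3)*log(s - 1)/6] = (-40*sqrt(2)*s**2*log(s - 1) - 40*sqrt(2)*s**2 + 40*sqrt(2)*s*log(s - 1) - 15*sqrt(2))/(6*s*sqrt(8*s**2 + 3) - 6*sqrt(8*s**2 + 3)), which equals f(s).

An antiderivative is F(s) = -5*sqrt(2)*sqrt(8*s**2 + 3)*log(s - 1)/6.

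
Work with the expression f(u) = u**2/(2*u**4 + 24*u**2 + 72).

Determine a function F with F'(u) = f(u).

A candidate is checked by its d/du: the result must match f(u).
Check: d/du[-u/(4*u**2 + 24) + sqrt(6)*atan(sqrt(6)*u/6)/24] = u**2/(2*u**4 + 24*u**2 + 72) = f(u).

An antiderivative is F(u) = -u/(4*u**2 + 24) + sqrt(6)*atan(sqrt(6)*u/6)/24.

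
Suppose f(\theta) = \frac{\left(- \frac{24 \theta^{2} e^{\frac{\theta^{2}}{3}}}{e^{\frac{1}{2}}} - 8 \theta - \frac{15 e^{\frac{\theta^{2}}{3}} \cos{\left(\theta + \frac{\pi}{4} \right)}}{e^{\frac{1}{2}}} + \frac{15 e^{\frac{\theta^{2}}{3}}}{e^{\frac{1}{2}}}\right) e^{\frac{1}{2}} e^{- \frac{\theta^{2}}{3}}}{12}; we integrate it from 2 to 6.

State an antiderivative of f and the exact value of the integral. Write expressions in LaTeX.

Antiderivative: F(\theta) = \frac{- 8 \theta^{3} + 15 \theta - 15 \sin{\left(\theta + \frac{\pi}{4} \right)} + 20 + 12 e^{\frac{1}{2}} e^{- \frac{\theta^{2}}{3}}}{12}; value = - \frac{401}{3} - \frac{5 \sin{\left(\frac{\pi}{4} + 6 \right)}}{4} - e^{- \frac{5}{6}} + e^{- \frac{23}{2}} + \frac{5 \sin{\left(\frac{\pi}{4} + 2 \right)}}{4}

Differentiate the proposed F(\theta) back; it has to land on f(\theta) exactly.
F(\theta) = \frac{- 8 \theta^{3} + 15 \theta - 15 \sin{\left(\theta + \frac{\pi}{4} \right)} + 20 + 12 e^{\frac{1}{2}} e^{- \frac{\theta^{2}}{3}}}{12} is an antiderivative of f.
Check: d/d\theta[\frac{- 8 \theta^{3} + 15 \theta - 15 \sin{\left(\theta + \frac{\pi}{4} \right)} + 20 + 12 e^{\frac{1}{2}} e^{- \frac{\theta^{2}}{3}}}{12}] = \frac{\left(- 24 \theta^{2} e^{\frac{\theta^{2}}{3}} - 8 \theta e^{\frac{1}{2}} - 15 e^{\frac{\theta^{2}}{3}} \cos{\left(\theta + \frac{\pi}{4} \right)} + 15 e^{\frac{\theta^{2}}{3}}\right) e^{- \frac{\theta^{2}}{3}}}{12}, which equals f(\theta).
F(6) = - \frac{809}{6} - \frac{5 \sin{\left(\frac{\pi}{4} + 6 \right)}}{4} + e^{- \frac{23}{2}}; F(2) = - \frac{7}{6} - \frac{5 \sin{\left(\frac{\pi}{4} + 2 \right)}}{4} + e^{- \frac{5}{6}}.
Integral = F(6) - F(2) = - \frac{401}{3} - \frac{5 \sin{\left(\frac{\pi}{4} + 6 \right)}}{4} - e^{- \frac{5}{6}} + e^{- \frac{23}{2}} + \frac{5 \sin{\left(\frac{\pi}{4} + 2 \right)}}{4}.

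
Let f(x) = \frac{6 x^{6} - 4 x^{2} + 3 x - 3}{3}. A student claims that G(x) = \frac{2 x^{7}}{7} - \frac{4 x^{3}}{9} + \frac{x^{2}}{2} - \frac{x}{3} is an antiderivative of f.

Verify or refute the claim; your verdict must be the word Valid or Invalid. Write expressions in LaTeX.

Invalid: d/dx[G] - f = \frac{2}{3}, which is not 0.

d/dx[G] = 2 x^{6} - \frac{4 x^{2}}{3} + x - \frac{1}{3}
d/dx[G] - f(x) = \frac{2}{3} != 0.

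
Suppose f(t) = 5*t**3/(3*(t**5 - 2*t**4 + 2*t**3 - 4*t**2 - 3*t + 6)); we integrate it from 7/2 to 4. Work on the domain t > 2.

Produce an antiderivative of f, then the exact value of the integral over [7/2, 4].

Antiderivative: F(t) = 40*log(t - 2)/63 - 5*log(t - 1)/24 - 5*log(t + 1)/72 - 5*log(t**2 + 3)/28 + 5*sqrt(3)*atan(sqrt(3)*t/3)/28; value = -5*log(19)/28 - 5*sqrt(3)*atan(7*sqrt(3)/6)/28 - 40*log(3/2)/63 - 5*log(3)/24 - 5*log(5)/72 + 5*log(9/2)/72 + 5*log(5/2)/24 + 5*sqrt(3)*atan(4*sqrt(3)/3)/28 + 40*log(2)/63 + 5*log(61/4)/28

Factor the denominator (3*(t - 2)*(t - 1)*(t + 1)*(t**2 + 3)) and decompose: f = -5*(2*t - 3)/(28*(t**2 + 3)) - 5/(72*(t + 1)) - 5/(24*(t - 1)) + 40/(63*(t - 2)); each piece integrates to a log, atan, or power term.
F(t) = 40*log(t - 2)/63 - 5*log(t - 1)/24 - 5*log(t + 1)/72 - 5*log(t**2 + 3)/28 + 5*sqrt(3)*atan(sqrt(3)*t/3)/28 is an antiderivative of f.
Check: d/dt[40*log(t - 2)/63 - 5*log(t - 1)/24 - 5*log(t + 1)/72 - 5*log(t**2 + 3)/28 + 5*sqrt(3)*atan(sqrt(3)*t/3)/28] = 5*t**3/(3*t**5 - 6*t**4 + 6*t**3 - 12*t**2 - 9*t + 18), which equals f(t).
F(4) = -5*log(19)/28 - 5*log(3)/24 - 5*log(5)/72 + 5*sqrt(3)*atan(4*sqrt(3)/3)/28 + 40*log(2)/63; F(7/2) = -5*log(61/4)/28 - 5*log(5/2)/24 - 5*log(9/2)/72 + 40*log(3/2)/63 + 5*sqrt(3)*atan(7*sqrt(3)/6)/28.
Integral = F(4) - F(7/2) = -5*log(19)/28 - 5*sqrt(3)*atan(7*sqrt(3)/6)/28 - 40*log(3/2)/63 - 5*log(3)/24 - 5*log(5)/72 + 5*log(9/2)/72 + 5*log(5/2)/24 + 5*sqrt(3)*atan(4*sqrt(3)/3)/28 + 40*log(2)/63 + 5*log(61/4)/28.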